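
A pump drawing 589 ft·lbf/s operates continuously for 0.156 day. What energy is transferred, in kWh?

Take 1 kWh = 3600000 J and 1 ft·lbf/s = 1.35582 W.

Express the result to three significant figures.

589 ft·lbf/s × 1.35582 = 798.578 W
0.156 day × 86400 = 13478.4 s
E = P × t = 798.578 W × 13478.4 s = 1.07636×10⁷ J
1.07636×10⁷ J ÷ (3600000 J/kWh) = 2.98989 kWh

2.99 kWh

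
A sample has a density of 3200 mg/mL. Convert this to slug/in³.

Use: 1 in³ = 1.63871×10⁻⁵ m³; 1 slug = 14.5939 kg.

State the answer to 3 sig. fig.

3200 mg/mL × 10⁻⁶ kg/mg ÷ 10⁻⁶ m³/mL = 3200 kg/m³
3200 kg/m³ ÷ 14.5939 kg/slug × 1.63871×10⁻⁵ m³/in³ = 0.00359319 slug/in³

0.00359 slug/in³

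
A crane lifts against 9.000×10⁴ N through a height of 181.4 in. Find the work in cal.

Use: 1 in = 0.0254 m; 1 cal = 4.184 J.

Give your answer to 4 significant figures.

181.4 in × 0.0254 = 4.60756 m
W = F × d = 90000 N × 4.60756 m = 414680 J
414680 J ÷ (4.184 J/cal) = 99110.9 cal

9.911×10⁴ cal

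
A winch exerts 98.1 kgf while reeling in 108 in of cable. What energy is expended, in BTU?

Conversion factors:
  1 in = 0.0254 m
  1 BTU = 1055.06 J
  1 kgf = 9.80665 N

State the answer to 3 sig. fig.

98.1 kgf × 9.80665 = 962.032 N
108 in × 0.0254 = 2.7432 m
W = F × d = 962.032 N × 2.7432 m = 2639.05 J
2639.05 J ÷ (1055.06 J/BTU) = 2.50133 BTU

2.50 BTU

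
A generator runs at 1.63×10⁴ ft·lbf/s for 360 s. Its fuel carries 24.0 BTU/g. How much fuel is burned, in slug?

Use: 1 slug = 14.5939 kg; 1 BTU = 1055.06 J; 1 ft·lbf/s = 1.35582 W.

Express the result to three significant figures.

1.63×10⁴ ft·lbf/s → 22099.9 W
E = P × t = 22099.9 × 360 = 7.95596×10⁶ J
24.0 BTU/g → 2.53214×10⁷ J/kg
m = E / e_s = 7.95596×10⁶ / 2.53214×10⁷ = 0.314199 kg
In slug: 0.314199 / 14.5939 = 0.0215295 slug

0.0215 slug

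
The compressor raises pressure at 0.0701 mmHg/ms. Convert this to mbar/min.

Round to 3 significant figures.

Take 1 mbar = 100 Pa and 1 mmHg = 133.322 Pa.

5610 mbar/min

0.0701 mmHg/ms × 133.322 Pa/mmHg ÷ 0.001 s/ms = 9345.87 Pa/s
9345.87 Pa/s ÷ 100 Pa/mbar × 60 s/min = 5607.52 mbar/min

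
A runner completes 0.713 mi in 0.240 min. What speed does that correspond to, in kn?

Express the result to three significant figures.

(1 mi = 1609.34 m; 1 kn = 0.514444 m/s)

155 kn

0.713 mi × 1609.34 = 1147.46 m
0.240 min × 60 = 14.4 s
v = d / t = 1147.46 m / 14.4 s = 79.6847 m/s
79.6847 m/s ÷ (0.514444 m/s/kn) = 154.895 kn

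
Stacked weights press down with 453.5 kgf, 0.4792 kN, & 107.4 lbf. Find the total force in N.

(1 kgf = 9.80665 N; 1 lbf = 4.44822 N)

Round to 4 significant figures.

453.5 kgf × 9.80665 = 4447.32 N
0.4792 kN × 1000 = 479.2 N
107.4 lbf × 4.44822 = 477.739 N
Sum: 4447.32 + 479.2 + 477.739 = 5404.26 N

5404 N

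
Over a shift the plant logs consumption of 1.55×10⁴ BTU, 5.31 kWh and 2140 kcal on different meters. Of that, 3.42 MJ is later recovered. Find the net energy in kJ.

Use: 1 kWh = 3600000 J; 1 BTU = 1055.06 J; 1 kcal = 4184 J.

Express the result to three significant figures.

4.10×10⁴ kJ

1.55×10⁴ BTU × 1055.06 → 1.63534×10⁷ J
5.31 kWh × 3600000 → 1.9116×10⁷ J
2140 kcal × 4184 → 8.95376×10⁶ J
3.42 MJ × 1000000 → 3.42×10⁶ J
Net: 1.63534×10⁷ + 1.9116×10⁷ + 8.95376×10⁶ − 3.42×10⁶ = 4.10032×10⁷ J
In kJ: 4.10032×10⁷ / 1000 = 41003.2 kJ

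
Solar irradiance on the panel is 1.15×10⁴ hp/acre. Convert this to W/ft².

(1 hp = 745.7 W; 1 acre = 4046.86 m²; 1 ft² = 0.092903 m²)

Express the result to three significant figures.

197 W/ft²

1.15×10⁴ hp/acre × 745.7 W/hp ÷ 4046.86 m²/acre = 2119.06 W/m²
2119.06 W/m² × 0.092903 m²/ft² = 196.867 W/ft²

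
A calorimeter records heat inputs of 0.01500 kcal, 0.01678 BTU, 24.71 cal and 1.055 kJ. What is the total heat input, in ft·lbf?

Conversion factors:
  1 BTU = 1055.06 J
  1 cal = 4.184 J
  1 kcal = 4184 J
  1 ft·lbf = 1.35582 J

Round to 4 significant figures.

913.7 ft·lbf

0.01500 kcal × 4184 → 62.76 J
0.01678 BTU × 1055.06 → 17.7039 J
24.71 cal × 4.184 → 103.387 J
1.055 kJ × 1000 → 1055 J
Sum: 62.76 + 17.7039 + 103.387 + 1055 = 1238.85 J
In ft·lbf: 1238.85 / 1.35582 = 913.727 ft·lbf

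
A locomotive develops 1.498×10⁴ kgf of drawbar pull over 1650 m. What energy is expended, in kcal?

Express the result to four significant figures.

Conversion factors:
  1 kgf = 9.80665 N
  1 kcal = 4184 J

5.793×10⁴ kcal

1.498×10⁴ kgf × 9.80665 = 146904 N
W = F × d = 146904 N × 1650 m = 2.42392×10⁸ J
2.42392×10⁸ J ÷ (4184 J/kcal) = 57933.1 kcal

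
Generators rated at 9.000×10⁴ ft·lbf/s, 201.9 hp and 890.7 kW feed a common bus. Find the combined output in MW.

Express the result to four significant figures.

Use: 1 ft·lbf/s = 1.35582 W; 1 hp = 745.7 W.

1.163 MW

9.000×10⁴ ft·lbf/s × 1.35582 = 122024 W
201.9 hp × 745.7 = 150557 W
890.7 kW × 1000 = 890700 W
Combined: 122024 + 150557 + 890700 = 1.16328×10⁶ W
In MW: 1.16328×10⁶ / 1000000 = 1.16328 MW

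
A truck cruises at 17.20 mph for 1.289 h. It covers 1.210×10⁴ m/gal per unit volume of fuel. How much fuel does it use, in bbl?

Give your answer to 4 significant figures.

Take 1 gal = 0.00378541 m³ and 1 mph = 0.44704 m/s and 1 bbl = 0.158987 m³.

0.07021 bbl

17.20 mph → 7.68909 m/s
1.289 h → 4640.4 s
d = v × t = 7.68909 × 4640.4 = 35680.5 m
1.210×10⁴ m/gal → 3.19648×10⁶ m/m³
V = d / (distance per unit fuel) = 35680.5 / 3.19648×10⁶ = 0.0111624 m³
In bbl: 0.0111624 / 0.158987 = 0.0702095 bbl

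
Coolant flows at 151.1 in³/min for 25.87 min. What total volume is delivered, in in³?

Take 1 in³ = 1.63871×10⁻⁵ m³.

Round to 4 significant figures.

3909 in³

151.1 in³/min → 4.12682×10⁻⁵ m³/s
25.87 min → 1552.2 s
V = Q × t = 4.12682×10⁻⁵ × 1552.2 = 0.0640565 m³
In in³: 0.0640565 / 1.63871×10⁻⁵ = 3908.96 in³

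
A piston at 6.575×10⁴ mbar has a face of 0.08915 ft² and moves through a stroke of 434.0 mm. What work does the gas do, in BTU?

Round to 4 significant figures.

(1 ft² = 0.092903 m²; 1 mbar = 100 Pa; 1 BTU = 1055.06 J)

6.575×10⁴ mbar → 6.575×10⁶ Pa
0.08915 ft² → 0.0082823 m²
F = P × A = 6.575×10⁶ × 0.0082823 = 54456.1 N
434.0 mm → 0.434 m
W = F × d = 54456.1 × 0.434 = 23633.9 J
In BTU: 23633.9 / 1055.06 = 22.4005 BTU

22.40 BTU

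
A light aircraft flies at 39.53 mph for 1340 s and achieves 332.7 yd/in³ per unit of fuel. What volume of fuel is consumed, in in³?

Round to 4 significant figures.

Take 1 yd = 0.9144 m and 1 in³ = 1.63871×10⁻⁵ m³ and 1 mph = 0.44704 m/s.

39.53 mph → 17.6715 m/s
d = v × t = 17.6715 × 1340 = 23679.8 m
332.7 yd/in³ → 1.85647×10⁷ m/m³
V = d / (distance per unit fuel) = 23679.8 / 1.85647×10⁷ = 0.00127553 m³
In in³: 0.00127553 / 1.63871×10⁻⁵ = 77.8374 in³

77.84 in³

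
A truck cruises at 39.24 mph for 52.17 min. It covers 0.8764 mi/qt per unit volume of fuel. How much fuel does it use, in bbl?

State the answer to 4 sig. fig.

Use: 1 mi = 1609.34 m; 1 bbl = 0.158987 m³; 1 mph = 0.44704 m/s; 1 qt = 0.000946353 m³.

0.2317 bbl

39.24 mph → 17.5418 m/s
52.17 min → 3130.2 s
d = v × t = 17.5418 × 3130.2 = 54909.3 m
0.8764 mi/qt → 1.49038×10⁶ m/m³
V = d / (distance per unit fuel) = 54909.3 / 1.49038×10⁶ = 0.0368425 m³
In bbl: 0.0368425 / 0.158987 = 0.231733 bbl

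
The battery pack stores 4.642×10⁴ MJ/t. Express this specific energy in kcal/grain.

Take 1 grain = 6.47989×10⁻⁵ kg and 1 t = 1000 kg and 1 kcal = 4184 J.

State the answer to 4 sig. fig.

4.642×10⁴ MJ/t × 1000000 J/MJ ÷ 1000 kg/t = 4.642×10⁷ J/kg
4.642×10⁷ J/kg ÷ 4184 J/kcal × 6.47989×10⁻⁵ kg/grain = 0.718921 kcal/grain

0.7189 kcal/grain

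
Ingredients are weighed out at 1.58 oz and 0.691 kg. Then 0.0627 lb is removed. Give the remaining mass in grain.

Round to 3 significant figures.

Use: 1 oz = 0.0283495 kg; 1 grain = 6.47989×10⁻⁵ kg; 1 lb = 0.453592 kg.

1.09×10⁴ grain

1.58 oz × 0.0283495 = 0.0447922 kg
0.691 kg (already kg)
0.0627 lb × 0.453592 = 0.0284402 kg
Result: 0.0447922 + 0.691 − 0.0284402 = 0.707352 kg
In grain: 0.707352 / 6.47989×10⁻⁵ = 10916.1 grain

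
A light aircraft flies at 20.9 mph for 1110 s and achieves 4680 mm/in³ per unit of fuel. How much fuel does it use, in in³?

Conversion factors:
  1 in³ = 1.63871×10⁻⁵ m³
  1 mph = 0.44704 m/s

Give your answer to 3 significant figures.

20.9 mph → 9.34314 m/s
d = v × t = 9.34314 × 1110 = 10370.9 m
4680 mm/in³ → 285590 m/m³
V = d / (distance per unit fuel) = 10370.9 / 285590 = 0.0363139 m³
In in³: 0.0363139 / 1.63871×10⁻⁵ = 2216.01 in³

2220 in³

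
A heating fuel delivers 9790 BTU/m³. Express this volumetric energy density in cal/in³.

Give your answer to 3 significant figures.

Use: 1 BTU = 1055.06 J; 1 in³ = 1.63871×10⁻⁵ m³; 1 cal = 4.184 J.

40.5 cal/in³

9790 BTU/m³ × 1055.06 J/BTU = 1.0329×10⁷ J/m³
1.0329×10⁷ J/m³ ÷ 4.184 J/cal × 1.63871×10⁻⁵ m³/in³ = 40.4547 cal/in³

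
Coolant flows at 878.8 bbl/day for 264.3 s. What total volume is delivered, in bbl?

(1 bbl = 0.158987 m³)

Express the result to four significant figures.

878.8 bbl/day → 0.0016171 m³/s
V = Q × t = 0.0016171 × 264.3 = 0.4274 m³
In bbl: 0.4274 / 0.158987 = 2.68827 bbl

2.688 bbl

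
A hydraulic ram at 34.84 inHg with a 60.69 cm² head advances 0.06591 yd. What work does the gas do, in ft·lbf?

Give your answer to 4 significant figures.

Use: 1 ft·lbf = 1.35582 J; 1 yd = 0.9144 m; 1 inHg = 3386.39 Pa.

34.84 inHg → 117982 Pa
60.69 cm² → 0.006069 m²
F = P × A = 117982 × 0.006069 = 716.033 N
0.06591 yd → 0.0602681 m
W = F × d = 716.033 × 0.0602681 = 43.1539 J
In ft·lbf: 43.1539 / 1.35582 = 31.8286 ft·lbf

31.83 ft·lbf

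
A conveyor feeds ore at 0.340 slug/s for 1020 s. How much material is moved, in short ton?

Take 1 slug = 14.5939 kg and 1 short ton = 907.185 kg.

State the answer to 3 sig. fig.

0.340 slug/s → 4.96193 kg/s
m = ṁ × t = 4.96193 × 1020 = 5061.17 kg
In short ton: 5061.17 / 907.185 = 5.57898 short ton

5.58 short ton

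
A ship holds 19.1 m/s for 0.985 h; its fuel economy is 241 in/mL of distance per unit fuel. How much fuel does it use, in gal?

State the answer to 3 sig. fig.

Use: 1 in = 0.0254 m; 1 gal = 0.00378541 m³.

0.985 h → 3546 s
d = v × t = 19.1 × 3546 = 67728.6 m
241 in/mL → 6.1214×10⁶ m/m³
V = d / (distance per unit fuel) = 67728.6 / 6.1214×10⁶ = 0.0110642 m³
In gal: 0.0110642 / 0.00378541 = 2.92285 gal

2.92 gal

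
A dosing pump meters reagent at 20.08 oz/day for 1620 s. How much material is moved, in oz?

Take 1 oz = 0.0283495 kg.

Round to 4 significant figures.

0.3765 oz

20.08 oz/day → 6.58863×10⁻⁶ kg/s
m = ṁ × t = 6.58863×10⁻⁶ × 1620 = 0.0106736 kg
In oz: 0.0106736 / 0.0283495 = 0.3765 oz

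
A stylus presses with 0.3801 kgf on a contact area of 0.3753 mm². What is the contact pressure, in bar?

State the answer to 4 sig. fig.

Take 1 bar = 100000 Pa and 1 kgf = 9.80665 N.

0.3801 kgf × 9.80665 → 3.72751 N
0.3753 mm² × 10⁻⁶ → 3.753×10⁻⁷ m²
P = F / A = 3.72751 N / 3.753×10⁻⁷ m² = 9.93208×10⁶ Pa
9.93208×10⁶ Pa ÷ (100000 Pa/bar) = 99.3208 bar

99.32 bar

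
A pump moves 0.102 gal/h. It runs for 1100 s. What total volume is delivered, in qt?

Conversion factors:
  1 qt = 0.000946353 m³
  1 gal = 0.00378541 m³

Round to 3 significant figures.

0.102 gal/h → 1.07253×10⁻⁷ m³/s
V = Q × t = 1.07253×10⁻⁷ × 1100 = 1.17978×10⁻⁴ m³
In qt: 1.17978×10⁻⁴ / 0.000946353 = 0.124666 qt

0.125 qt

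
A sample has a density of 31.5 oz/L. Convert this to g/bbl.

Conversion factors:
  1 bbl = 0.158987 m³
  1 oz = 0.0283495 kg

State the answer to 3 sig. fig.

1.42×10⁵ g/bbl

31.5 oz/L × 0.0283495 kg/oz ÷ 0.001 m³/L = 893.009 kg/m³
893.009 kg/m³ ÷ 0.001 kg/g × 0.158987 m³/bbl = 141977 g/bbl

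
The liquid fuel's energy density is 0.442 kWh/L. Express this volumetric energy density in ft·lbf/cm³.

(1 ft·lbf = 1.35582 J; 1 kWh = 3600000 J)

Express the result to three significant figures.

1170 ft·lbf/cm³

0.442 kWh/L × 3600000 J/kWh ÷ 0.001 m³/L = 1.5912×10⁹ J/m³
1.5912×10⁹ J/m³ ÷ 1.35582 J/ft·lbf × 10⁻⁶ m³/cm³ = 1173.61 ft·lbf/cm³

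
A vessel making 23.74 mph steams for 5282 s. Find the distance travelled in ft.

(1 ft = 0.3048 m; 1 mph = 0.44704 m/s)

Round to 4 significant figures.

23.74 mph × 0.44704 → 10.6127 m/s
d = v × t = 10.6127 m/s × 5282 s = 56056.3 m
56056.3 m ÷ (0.3048 m/ft) = 183912 ft

1.839×10⁵ ft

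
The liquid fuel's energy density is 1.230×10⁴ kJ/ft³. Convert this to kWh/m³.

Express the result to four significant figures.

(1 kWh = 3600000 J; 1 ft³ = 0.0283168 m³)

120.7 kWh/m³

1.230×10⁴ kJ/ft³ × 1000 J/kJ ÷ 0.0283168 m³/ft³ = 4.34371×10⁸ J/m³
4.34371×10⁸ J/m³ ÷ 3600000 J/kWh = 120.659 kWh/m³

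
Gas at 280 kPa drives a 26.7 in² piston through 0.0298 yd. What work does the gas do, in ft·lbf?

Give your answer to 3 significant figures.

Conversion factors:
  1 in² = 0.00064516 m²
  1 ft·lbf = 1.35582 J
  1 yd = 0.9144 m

280 kPa → 280000 Pa
26.7 in² → 0.0172258 m²
F = P × A = 280000 × 0.0172258 = 4823.22 N
0.0298 yd → 0.0272491 m
W = F × d = 4823.22 × 0.0272491 = 131.428 J
In ft·lbf: 131.428 / 1.35582 = 96.9362 ft·lbf

96.9 ft·lbf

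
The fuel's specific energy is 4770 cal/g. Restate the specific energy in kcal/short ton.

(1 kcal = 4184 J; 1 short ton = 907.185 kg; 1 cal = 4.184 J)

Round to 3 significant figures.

4770 cal/g × 4.184 J/cal ÷ 0.001 kg/g = 1.99577×10⁷ J/kg
1.99577×10⁷ J/kg ÷ 4184 J/kcal × 907.185 kg/short ton = 4.32728×10⁶ kcal/short ton

4.33×10⁶ kcal/short ton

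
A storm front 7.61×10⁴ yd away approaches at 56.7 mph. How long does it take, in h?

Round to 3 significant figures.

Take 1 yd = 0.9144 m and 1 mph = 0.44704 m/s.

0.763 h

7.61×10⁴ yd × 0.9144 → 69585.8 m
56.7 mph × 0.44704 → 25.3472 m/s
t = d / v = 69585.8 m / 25.3472 m/s = 2745.31 s
2745.31 s ÷ (3600 s/h) = 0.762586 h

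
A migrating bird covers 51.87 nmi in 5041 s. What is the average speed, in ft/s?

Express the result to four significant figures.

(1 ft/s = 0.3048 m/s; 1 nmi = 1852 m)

62.52 ft/s

51.87 nmi × 1852 = 96063.2 m
v = d / t = 96063.2 m / 5041 s = 19.0564 m/s
19.0564 m/s ÷ (0.3048 m/s/ft/s) = 62.521 ft/s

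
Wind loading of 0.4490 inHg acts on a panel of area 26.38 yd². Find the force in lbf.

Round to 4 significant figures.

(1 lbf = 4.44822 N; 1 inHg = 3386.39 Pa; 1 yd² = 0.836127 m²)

0.4490 inHg × 3386.39 → 1520.49 Pa
26.38 yd² × 0.836127 → 22.057 m²
F = P × A = 1520.49 Pa × 22.057 m² = 33537.4 N
33537.4 N ÷ (4.44822 N/lbf) = 7539.51 lbf

7540 lbf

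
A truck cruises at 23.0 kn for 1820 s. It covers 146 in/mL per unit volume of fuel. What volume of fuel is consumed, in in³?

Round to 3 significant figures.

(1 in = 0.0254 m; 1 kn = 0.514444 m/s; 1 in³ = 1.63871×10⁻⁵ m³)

354 in³

23.0 kn → 11.8322 m/s
d = v × t = 11.8322 × 1820 = 21534.6 m
146 in/mL → 3.7084×10⁶ m/m³
V = d / (distance per unit fuel) = 21534.6 / 3.7084×10⁶ = 0.00580698 m³
In in³: 0.00580698 / 1.63871×10⁻⁵ = 354.363 in³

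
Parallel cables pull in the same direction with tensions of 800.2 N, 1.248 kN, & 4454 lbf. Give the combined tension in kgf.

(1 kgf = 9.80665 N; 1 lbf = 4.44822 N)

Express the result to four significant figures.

800.2 N (already N)
1.248 kN × 1000 = 1248 N
4454 lbf × 4.44822 = 19812.4 N
Sum: 800.2 + 1248 + 19812.4 = 21860.6 N
In kgf: 21860.6 / 9.80665 = 2229.16 kgf

2229 kgf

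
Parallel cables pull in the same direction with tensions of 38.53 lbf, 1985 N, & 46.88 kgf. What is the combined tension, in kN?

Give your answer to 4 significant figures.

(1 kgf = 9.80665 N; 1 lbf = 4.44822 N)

38.53 lbf × 4.44822 = 171.39 N
1985 N (already N)
46.88 kgf × 9.80665 = 459.736 N
Combined: 171.39 + 1985 + 459.736 = 2616.13 N
In kN: 2616.13 / 1000 = 2.61613 kN

2.616 kN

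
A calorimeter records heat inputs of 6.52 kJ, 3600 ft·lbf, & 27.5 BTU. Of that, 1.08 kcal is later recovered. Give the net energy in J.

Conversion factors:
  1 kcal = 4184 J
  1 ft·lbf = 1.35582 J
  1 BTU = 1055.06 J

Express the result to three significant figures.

6.52 kJ × 1000 = 6520 J
3600 ft·lbf × 1.35582 = 4880.95 J
27.5 BTU × 1055.06 = 29014.2 J
1.08 kcal × 4184 = 4518.72 J
Sum: 6520 + 4880.95 + 29014.2 − 4518.72 = 35896.4 J

3.59×10⁴ J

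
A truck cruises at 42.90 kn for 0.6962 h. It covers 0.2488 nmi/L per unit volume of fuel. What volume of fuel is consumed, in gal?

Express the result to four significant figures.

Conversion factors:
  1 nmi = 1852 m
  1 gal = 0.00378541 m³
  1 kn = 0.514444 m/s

31.71 gal

42.90 kn → 22.0696 m/s
0.6962 h → 2506.32 s
d = v × t = 22.0696 × 2506.32 = 55313.5 m
0.2488 nmi/L → 460778 m/m³
V = d / (distance per unit fuel) = 55313.5 / 460778 = 0.120044 m³
In gal: 0.120044 / 0.00378541 = 31.7123 gal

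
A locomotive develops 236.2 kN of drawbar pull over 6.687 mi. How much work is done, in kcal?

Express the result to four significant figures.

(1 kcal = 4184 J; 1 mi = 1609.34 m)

236.2 kN × 1000 = 236200 N
6.687 mi × 1609.34 = 10761.7 m
W = F × d = 236200 N × 10761.7 m = 2.54191×10⁹ J
2.54191×10⁹ J ÷ (4184 J/kcal) = 607531 kcal

6.075×10⁵ kcal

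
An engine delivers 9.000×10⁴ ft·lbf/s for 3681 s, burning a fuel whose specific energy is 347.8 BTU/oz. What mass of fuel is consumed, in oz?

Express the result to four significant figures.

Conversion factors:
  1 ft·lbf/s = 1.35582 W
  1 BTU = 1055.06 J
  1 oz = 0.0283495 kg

9.000×10⁴ ft·lbf/s → 122024 W
E = P × t = 122024 × 3681 = 4.4917×10⁸ J
347.8 BTU/oz → 1.29438×10⁷ J/kg
m = E / e_s = 4.4917×10⁸ / 1.29438×10⁷ = 34.7016 kg
In oz: 34.7016 / 0.0283495 = 1224.06 oz

1224 oz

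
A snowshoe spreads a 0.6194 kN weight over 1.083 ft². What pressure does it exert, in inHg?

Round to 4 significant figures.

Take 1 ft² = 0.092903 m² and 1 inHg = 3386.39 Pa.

1.818 inHg

0.6194 kN × 1000 = 619.4 N
1.083 ft² × 0.092903 = 0.100614 m²
P = F / A = 619.4 N / 0.100614 m² = 6156.2 Pa
6156.2 Pa ÷ (3386.39 Pa/inHg) = 1.81792 inHg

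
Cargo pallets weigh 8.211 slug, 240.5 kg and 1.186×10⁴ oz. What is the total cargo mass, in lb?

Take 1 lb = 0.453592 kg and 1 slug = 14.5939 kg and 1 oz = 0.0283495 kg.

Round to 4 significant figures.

8.211 slug × 14.5939 = 119.831 kg
240.5 kg (already kg)
1.186×10⁴ oz × 0.0283495 = 336.225 kg
Total: 119.831 + 240.5 + 336.225 = 696.556 kg
In lb: 696.556 / 0.453592 = 1535.64 lb

1536 lb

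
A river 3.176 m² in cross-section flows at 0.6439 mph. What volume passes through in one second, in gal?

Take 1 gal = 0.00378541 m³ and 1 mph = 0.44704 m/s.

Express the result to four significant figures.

0.6439 mph × 0.44704 → 0.287849 m/s
V = v × A × t = 0.287849 m/s × 3.176 m² × 1 s = 0.914208 m³
0.914208 m³ ÷ (0.00378541 m³/gal) = 241.508 gal

241.5 gal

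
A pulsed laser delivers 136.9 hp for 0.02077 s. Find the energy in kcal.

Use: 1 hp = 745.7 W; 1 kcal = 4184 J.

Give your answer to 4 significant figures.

136.9 hp × 745.7 → 102086 W
E = P × t = 102086 W × 0.02077 s = 2120.33 J
2120.33 J ÷ (4184 J/kcal) = 0.506771 kcal

0.5068 kcal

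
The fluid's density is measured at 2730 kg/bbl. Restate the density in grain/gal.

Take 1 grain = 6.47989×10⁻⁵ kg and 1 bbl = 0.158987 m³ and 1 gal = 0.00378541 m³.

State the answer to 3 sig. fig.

1.00×10⁶ grain/gal

2730 kg/bbl ÷ 0.158987 m³/bbl = 17171.2 kg/m³
17171.2 kg/m³ ÷ 6.47989×10⁻⁵ kg/grain × 0.00378541 m³/gal = 1.0031×10⁶ grain/gal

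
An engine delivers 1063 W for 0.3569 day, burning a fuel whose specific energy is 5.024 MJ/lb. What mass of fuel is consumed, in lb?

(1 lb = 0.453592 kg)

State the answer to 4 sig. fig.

6.524 lb

0.3569 day → 30836.2 s
E = P × t = 1063 × 30836.2 = 3.27789×10⁷ J
5.024 MJ/lb → 1.1076×10⁷ J/kg
m = E / e_s = 3.27789×10⁷ / 1.1076×10⁷ = 2.95945 kg
In lb: 2.95945 / 0.453592 = 6.52448 lb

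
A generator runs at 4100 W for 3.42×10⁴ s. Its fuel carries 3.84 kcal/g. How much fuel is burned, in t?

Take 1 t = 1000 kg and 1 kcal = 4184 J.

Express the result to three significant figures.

0.00873 t

E = P × t = 4100 × 34200 = 1.4022×10⁸ J
3.84 kcal/g → 1.60666×10⁷ J/kg
m = E / e_s = 1.4022×10⁸ / 1.60666×10⁷ = 8.72742 kg
In t: 8.72742 / 1000 = 0.00872742 t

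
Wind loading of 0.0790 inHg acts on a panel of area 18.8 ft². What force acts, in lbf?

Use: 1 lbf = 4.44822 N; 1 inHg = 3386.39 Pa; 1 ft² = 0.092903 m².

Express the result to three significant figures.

0.0790 inHg × 3386.39 → 267.525 Pa
18.8 ft² × 0.092903 → 1.74658 m²
F = P × A = 267.525 Pa × 1.74658 m² = 467.254 N
467.254 N ÷ (4.44822 N/lbf) = 105.043 lbf

105 lbf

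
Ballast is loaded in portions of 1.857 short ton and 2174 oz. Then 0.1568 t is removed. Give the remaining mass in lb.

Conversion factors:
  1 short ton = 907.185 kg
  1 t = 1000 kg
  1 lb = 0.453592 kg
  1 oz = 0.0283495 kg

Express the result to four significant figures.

3504 lb

1.857 short ton × 907.185 = 1684.64 kg
2174 oz × 0.0283495 = 61.6318 kg
0.1568 t × 1000 = 156.8 kg
Sum: 1684.64 + 61.6318 − 156.8 = 1589.47 kg
In lb: 1589.47 / 0.453592 = 3504.18 lb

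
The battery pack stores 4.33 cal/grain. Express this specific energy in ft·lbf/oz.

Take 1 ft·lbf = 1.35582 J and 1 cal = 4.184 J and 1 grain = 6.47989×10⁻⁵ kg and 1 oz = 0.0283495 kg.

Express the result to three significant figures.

5850 ft·lbf/oz

4.33 cal/grain × 4.184 J/cal ÷ 6.47989×10⁻⁵ kg/grain = 279584 J/kg
279584 J/kg ÷ 1.35582 J/ft·lbf × 0.0283495 kg/oz = 5845.96 ft·lbf/oz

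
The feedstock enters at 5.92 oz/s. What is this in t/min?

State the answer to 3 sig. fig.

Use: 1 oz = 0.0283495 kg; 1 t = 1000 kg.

5.92 oz/s × 0.0283495 kg/oz = 0.167829 kg/s
0.167829 kg/s ÷ 1000 kg/t × 60 s/min = 0.0100697 t/min

0.0101 t/min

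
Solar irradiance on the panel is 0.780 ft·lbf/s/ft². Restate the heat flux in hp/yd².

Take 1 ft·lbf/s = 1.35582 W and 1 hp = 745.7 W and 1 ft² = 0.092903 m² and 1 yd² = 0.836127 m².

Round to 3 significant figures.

0.0128 hp/yd²

0.780 ft·lbf/s/ft² × 1.35582 W/ft·lbf/s ÷ 0.092903 m²/ft² = 11.3833 W/m²
11.3833 W/m² ÷ 745.7 W/hp × 0.836127 m²/yd² = 0.0127637 hp/yd²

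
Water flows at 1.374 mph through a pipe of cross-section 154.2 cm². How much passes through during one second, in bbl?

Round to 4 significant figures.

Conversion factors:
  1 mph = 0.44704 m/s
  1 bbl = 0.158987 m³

1.374 mph × 0.44704 = 0.614233 m/s
154.2 cm² × 0.0001 = 0.01542 m²
V = v × A × t = 0.614233 m/s × 0.01542 m² × 1 s = 0.00947147 m³
0.00947147 m³ ÷ (0.158987 m³/bbl) = 0.0595739 bbl

0.05957 bbl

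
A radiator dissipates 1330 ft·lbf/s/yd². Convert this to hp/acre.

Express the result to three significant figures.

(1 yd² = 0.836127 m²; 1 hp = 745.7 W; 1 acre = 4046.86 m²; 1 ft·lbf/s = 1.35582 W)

1.17×10⁴ hp/acre

1330 ft·lbf/s/yd² × 1.35582 W/ft·lbf/s ÷ 0.836127 m²/yd² = 2156.66 W/m²
2156.66 W/m² ÷ 745.7 W/hp × 4046.86 m²/acre = 11704 hp/acre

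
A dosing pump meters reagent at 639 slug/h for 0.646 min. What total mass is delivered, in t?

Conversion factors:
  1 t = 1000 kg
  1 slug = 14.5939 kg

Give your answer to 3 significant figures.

639 slug/h → 2.59042 kg/s
0.646 min → 38.76 s
m = ṁ × t = 2.59042 × 38.76 = 100.405 kg
In t: 100.405 / 1000 = 0.100405 t

0.100 t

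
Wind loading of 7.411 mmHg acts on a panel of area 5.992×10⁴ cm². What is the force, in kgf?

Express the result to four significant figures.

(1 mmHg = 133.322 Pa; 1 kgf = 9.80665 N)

7.411 mmHg × 133.322 = 988.049 Pa
5.992×10⁴ cm² × 0.0001 = 5.992 m²
F = P × A = 988.049 Pa × 5.992 m² = 5920.39 N
5920.39 N ÷ (9.80665 N/kgf) = 603.712 kgf

603.7 kgf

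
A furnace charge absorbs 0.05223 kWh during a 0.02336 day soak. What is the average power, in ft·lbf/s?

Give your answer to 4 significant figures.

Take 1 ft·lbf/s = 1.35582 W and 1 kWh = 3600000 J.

0.05223 kWh × 3600000 = 188028 J
0.02336 day × 86400 = 2018.3 s
P = E / t = 188028 J / 2018.3 s = 93.1616 W
93.1616 W ÷ (1.35582 W/ft·lbf/s) = 68.7124 ft·lbf/s

68.71 ft·lbf/s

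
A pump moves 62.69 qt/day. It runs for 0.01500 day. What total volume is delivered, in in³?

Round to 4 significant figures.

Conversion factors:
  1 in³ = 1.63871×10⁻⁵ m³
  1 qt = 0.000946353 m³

62.69 qt/day → 6.86654×10⁻⁷ m³/s
0.01500 day → 1296 s
V = Q × t = 6.86654×10⁻⁷ × 1296 = 8.89904×10⁻⁴ m³
In in³: 8.89904×10⁻⁴ / 1.63871×10⁻⁵ = 54.3052 in³

54.31 in³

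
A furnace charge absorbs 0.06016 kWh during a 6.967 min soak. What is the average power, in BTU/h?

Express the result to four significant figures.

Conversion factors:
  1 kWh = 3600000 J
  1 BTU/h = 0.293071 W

0.06016 kWh × 3600000 → 216576 J
6.967 min × 60 → 418.02 s
P = E / t = 216576 J / 418.02 s = 518.1 W
518.1 W ÷ (0.293071 W/BTU/h) = 1767.83 BTU/h

1768 BTU/h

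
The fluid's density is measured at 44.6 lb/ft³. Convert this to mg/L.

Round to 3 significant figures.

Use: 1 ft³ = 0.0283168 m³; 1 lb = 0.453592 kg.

7.14×10⁵ mg/L

44.6 lb/ft³ × 0.453592 kg/lb ÷ 0.0283168 m³/ft³ = 714.424 kg/m³
714.424 kg/m³ ÷ 10⁻⁶ kg/mg × 0.001 m³/L = 714424 mg/L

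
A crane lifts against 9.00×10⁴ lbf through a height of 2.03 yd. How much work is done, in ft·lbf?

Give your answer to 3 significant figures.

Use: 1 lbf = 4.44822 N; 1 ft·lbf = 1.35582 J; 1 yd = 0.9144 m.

5.48×10⁵ ft·lbf

9.00×10⁴ lbf × 4.44822 = 400340 N
2.03 yd × 0.9144 = 1.85623 m
W = F × d = 400340 N × 1.85623 m = 743123 J
743123 J ÷ (1.35582 J/ft·lbf) = 548099 ft·lbf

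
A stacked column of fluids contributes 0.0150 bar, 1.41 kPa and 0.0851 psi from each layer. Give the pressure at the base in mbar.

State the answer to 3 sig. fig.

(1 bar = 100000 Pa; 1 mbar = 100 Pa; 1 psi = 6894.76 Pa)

0.0150 bar × 100000 → 1500 Pa
1.41 kPa × 1000 → 1410 Pa
0.0851 psi × 6894.76 → 586.744 Pa
Sum: 1500 + 1410 + 586.744 = 3496.74 Pa
In mbar: 3496.74 / 100 = 34.9674 mbar

35.0 mbar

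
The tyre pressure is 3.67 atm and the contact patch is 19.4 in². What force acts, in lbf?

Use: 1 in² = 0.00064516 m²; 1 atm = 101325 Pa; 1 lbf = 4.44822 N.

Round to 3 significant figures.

3.67 atm × 101325 → 371863 Pa
19.4 in² × 0.00064516 → 0.0125161 m²
F = P × A = 371863 Pa × 0.0125161 m² = 4654.27 N
4654.27 N ÷ (4.44822 N/lbf) = 1046.32 lbf

1050 lbf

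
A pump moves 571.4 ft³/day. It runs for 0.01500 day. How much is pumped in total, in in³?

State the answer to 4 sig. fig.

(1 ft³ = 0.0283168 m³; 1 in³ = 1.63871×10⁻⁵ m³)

1.481×10⁴ in³

571.4 ft³/day → 1.87271×10⁻⁴ m³/s
0.01500 day → 1296 s
V = Q × t = 1.87271×10⁻⁴ × 1296 = 0.242703 m³
In in³: 0.242703 / 1.63871×10⁻⁵ = 14810.6 in³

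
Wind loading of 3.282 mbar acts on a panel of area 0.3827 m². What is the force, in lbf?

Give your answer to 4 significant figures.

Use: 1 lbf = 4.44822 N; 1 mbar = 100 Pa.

3.282 mbar × 100 = 328.2 Pa
F = P × A = 328.2 Pa × 0.3827 m² = 125.602 N
125.602 N ÷ (4.44822 N/lbf) = 28.2365 lbf

28.24 lbf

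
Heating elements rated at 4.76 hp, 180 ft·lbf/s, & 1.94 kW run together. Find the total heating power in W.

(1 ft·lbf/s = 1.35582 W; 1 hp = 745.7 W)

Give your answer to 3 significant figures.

4.76 hp × 745.7 = 3549.53 W
180 ft·lbf/s × 1.35582 = 244.048 W
1.94 kW × 1000 = 1940 W
Total: 3549.53 + 244.048 + 1940 = 5733.58 W

5730 W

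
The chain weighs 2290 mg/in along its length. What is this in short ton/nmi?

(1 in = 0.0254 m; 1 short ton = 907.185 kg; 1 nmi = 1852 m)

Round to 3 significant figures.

0.184 short ton/nmi

2290 mg/in × 10⁻⁶ kg/mg ÷ 0.0254 m/in = 0.0901575 kg/m
0.0901575 kg/m ÷ 907.185 kg/short ton × 1852 m/nmi = 0.184055 short ton/nmi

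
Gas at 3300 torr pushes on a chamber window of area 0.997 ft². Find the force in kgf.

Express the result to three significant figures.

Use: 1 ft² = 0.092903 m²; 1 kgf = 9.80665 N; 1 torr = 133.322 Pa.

4160 kgf

3300 torr × 133.322 → 439963 Pa
0.997 ft² × 0.092903 → 0.0926243 m²
F = P × A = 439963 Pa × 0.0926243 m² = 40751.3 N
40751.3 N ÷ (9.80665 N/kgf) = 4155.48 kgf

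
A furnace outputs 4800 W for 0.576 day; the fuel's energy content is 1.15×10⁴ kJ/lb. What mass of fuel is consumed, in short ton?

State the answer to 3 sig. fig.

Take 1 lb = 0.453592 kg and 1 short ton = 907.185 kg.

0.576 day → 49766.4 s
E = P × t = 4800 × 49766.4 = 2.38879×10⁸ J
1.15×10⁴ kJ/lb → 2.53532×10⁷ J/kg
m = E / e_s = 2.38879×10⁸ / 2.53532×10⁷ = 9.42205 kg
In short ton: 9.42205 / 907.185 = 0.010386 short ton

0.0104 short ton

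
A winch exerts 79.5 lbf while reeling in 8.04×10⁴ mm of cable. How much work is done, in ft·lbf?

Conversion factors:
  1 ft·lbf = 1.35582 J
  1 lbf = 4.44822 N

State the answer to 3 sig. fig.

79.5 lbf × 4.44822 = 353.633 N
8.04×10⁴ mm × 0.001 = 80.4 m
W = F × d = 353.633 N × 80.4 m = 28432.1 J
28432.1 J ÷ (1.35582 J/ft·lbf) = 20970.4 ft·lbf

2.10×10⁴ ft·lbf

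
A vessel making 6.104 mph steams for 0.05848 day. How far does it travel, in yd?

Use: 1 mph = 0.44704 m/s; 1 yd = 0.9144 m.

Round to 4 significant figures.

1.508×10⁴ yd

6.104 mph × 0.44704 = 2.72873 m/s
0.05848 day × 86400 = 5052.67 s
d = v × t = 2.72873 m/s × 5052.67 s = 13787.4 m
13787.4 m ÷ (0.9144 m/yd) = 15078.1 yd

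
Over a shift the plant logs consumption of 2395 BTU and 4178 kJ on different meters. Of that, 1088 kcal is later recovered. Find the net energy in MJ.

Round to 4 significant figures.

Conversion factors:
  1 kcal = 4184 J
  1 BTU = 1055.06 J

2.153 MJ

2395 BTU × 1055.06 = 2.52687×10⁶ J
4178 kJ × 1000 = 4.178×10⁶ J
1088 kcal × 4184 = 4.55219×10⁶ J
Net: 2.52687×10⁶ + 4.178×10⁶ − 4.55219×10⁶ = 2.15268×10⁶ J
In MJ: 2.15268×10⁶ / 1000000 = 2.15268 MJ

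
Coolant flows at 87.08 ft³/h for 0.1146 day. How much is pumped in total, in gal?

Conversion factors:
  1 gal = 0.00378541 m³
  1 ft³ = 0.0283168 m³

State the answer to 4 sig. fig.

87.08 ft³/h → 6.84952×10⁻⁴ m³/s
0.1146 day → 9901.44 s
V = Q × t = 6.84952×10⁻⁴ × 9901.44 = 6.78201 m³
In gal: 6.78201 / 0.00378541 = 1791.62 gal

1792 gal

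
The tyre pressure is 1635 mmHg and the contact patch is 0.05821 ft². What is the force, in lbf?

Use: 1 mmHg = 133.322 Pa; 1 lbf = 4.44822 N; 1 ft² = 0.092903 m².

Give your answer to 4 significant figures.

1635 mmHg × 133.322 = 217981 Pa
0.05821 ft² × 0.092903 = 0.00540788 m²
F = P × A = 217981 Pa × 0.00540788 m² = 1178.82 N
1178.82 N ÷ (4.44822 N/lbf) = 265.009 lbf

265.0 lbf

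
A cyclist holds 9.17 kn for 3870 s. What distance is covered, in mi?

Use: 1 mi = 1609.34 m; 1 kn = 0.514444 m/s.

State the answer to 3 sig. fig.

9.17 kn × 0.514444 → 4.71745 m/s
d = v × t = 4.71745 m/s × 3870 s = 18256.5 m
18256.5 m ÷ (1609.34 m/mi) = 11.3441 mi

11.3 mi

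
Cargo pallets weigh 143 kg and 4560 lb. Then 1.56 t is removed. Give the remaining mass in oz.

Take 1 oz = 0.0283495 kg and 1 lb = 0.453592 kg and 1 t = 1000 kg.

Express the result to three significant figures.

2.30×10⁴ oz

143 kg (already kg)
4560 lb × 0.453592 = 2068.38 kg
1.56 t × 1000 = 1560 kg
Net: 143 + 2068.38 − 1560 = 651.38 kg
In oz: 651.38 / 0.0283495 = 22976.8 oz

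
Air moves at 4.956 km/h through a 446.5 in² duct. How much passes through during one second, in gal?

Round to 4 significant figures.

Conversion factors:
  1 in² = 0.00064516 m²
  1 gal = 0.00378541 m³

104.8 gal

4.956 km/h × (1/3.6) → 1.37667 m/s
446.5 in² × 0.00064516 → 0.288064 m²
V = v × A × t = 1.37667 m/s × 0.288064 m² × 1 s = 0.396569 m³
0.396569 m³ ÷ (0.00378541 m³/gal) = 104.762 gal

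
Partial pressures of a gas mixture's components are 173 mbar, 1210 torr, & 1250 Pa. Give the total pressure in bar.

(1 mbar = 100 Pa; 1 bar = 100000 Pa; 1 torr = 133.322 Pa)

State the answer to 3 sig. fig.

1.80 bar

173 mbar × 100 → 17300 Pa
1210 torr × 133.322 → 161320 Pa
1250 Pa (already Pa)
Sum: 17300 + 161320 + 1250 = 179870 Pa
In bar: 179870 / 100000 = 1.7987 bar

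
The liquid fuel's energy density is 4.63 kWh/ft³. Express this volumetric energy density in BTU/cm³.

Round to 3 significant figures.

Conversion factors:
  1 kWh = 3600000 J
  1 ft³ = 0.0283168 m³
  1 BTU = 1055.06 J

0.558 BTU/cm³

4.63 kWh/ft³ × 3600000 J/kWh ÷ 0.0283168 m³/ft³ = 5.88626×10⁸ J/m³
5.88626×10⁸ J/m³ ÷ 1055.06 J/BTU × 10⁻⁶ m³/cm³ = 0.557908 BTU/cm³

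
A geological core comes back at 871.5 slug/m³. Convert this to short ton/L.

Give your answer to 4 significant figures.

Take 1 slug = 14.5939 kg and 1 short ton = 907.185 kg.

0.01402 short ton/L

871.5 slug/m³ × 14.5939 kg/slug = 12718.6 kg/m³
12718.6 kg/m³ ÷ 907.185 kg/short ton × 0.001 m³/L = 0.0140199 short ton/L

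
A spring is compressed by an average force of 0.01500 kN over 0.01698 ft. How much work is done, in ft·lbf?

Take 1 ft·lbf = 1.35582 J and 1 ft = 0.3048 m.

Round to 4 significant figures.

0.01500 kN × 1000 → 15 N
0.01698 ft × 0.3048 → 0.0051755 m
W = F × d = 15 N × 0.0051755 m = 0.0776325 J
0.0776325 J ÷ (1.35582 J/ft·lbf) = 0.0572587 ft·lbf

0.05726 ft·lbf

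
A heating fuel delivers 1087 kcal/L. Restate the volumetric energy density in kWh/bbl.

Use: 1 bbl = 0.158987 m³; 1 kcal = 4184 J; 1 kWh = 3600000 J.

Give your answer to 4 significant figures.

200.9 kWh/bbl

1087 kcal/L × 4184 J/kcal ÷ 0.001 m³/L = 4.54801×10⁹ J/m³
4.54801×10⁹ J/m³ ÷ 3600000 J/kWh × 0.158987 m³/bbl = 200.854 kWh/bbl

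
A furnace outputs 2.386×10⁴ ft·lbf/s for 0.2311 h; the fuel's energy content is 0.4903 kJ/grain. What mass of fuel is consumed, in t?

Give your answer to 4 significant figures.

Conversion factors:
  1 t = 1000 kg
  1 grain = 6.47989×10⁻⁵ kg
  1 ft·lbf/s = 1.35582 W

0.003557 t

2.386×10⁴ ft·lbf/s → 32349.9 W
0.2311 h → 831.96 s
E = P × t = 32349.9 × 831.96 = 2.69138×10⁷ J
0.4903 kJ/grain → 7.56649×10⁶ J/kg
m = E / e_s = 2.69138×10⁷ / 7.56649×10⁶ = 3.55697 kg
In t: 3.55697 / 1000 = 0.00355697 t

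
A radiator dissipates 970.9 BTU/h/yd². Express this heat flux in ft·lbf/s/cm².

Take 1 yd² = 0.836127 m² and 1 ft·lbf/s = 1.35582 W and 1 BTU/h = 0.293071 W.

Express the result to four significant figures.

970.9 BTU/h/yd² × 0.293071 W/BTU/h ÷ 0.836127 m²/yd² = 340.31 W/m²
340.31 W/m² ÷ 1.35582 W/ft·lbf/s × 0.0001 m²/cm² = 0.0250999 ft·lbf/s/cm²

0.02510 ft·lbf/s/cm²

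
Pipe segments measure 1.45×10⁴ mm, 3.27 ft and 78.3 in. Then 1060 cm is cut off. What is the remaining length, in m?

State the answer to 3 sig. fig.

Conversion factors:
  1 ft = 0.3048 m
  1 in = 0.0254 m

6.89 m

1.45×10⁴ mm × 0.001 → 14.5 m
3.27 ft × 0.3048 → 0.996696 m
78.3 in × 0.0254 → 1.98882 m
1060 cm × 0.01 → 10.6 m
Sum: 14.5 + 0.996696 + 1.98882 − 10.6 = 6.88552 m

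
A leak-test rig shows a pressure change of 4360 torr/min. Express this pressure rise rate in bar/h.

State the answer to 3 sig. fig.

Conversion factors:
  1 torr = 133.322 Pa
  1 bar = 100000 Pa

349 bar/h

4360 torr/min × 133.322 Pa/torr ÷ 60 s/min = 9688.07 Pa/s
9688.07 Pa/s ÷ 100000 Pa/bar × 3600 s/h = 348.771 bar/h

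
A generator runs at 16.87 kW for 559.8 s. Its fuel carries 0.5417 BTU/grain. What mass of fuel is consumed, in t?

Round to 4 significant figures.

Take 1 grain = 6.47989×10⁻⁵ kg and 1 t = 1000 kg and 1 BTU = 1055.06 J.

16.87 kW → 16870 W
E = P × t = 16870 × 559.8 = 9.44383×10⁶ J
0.5417 BTU/grain → 8.82×10⁶ J/kg
m = E / e_s = 9.44383×10⁶ / 8.82×10⁶ = 1.07073 kg
In t: 1.07073 / 1000 = 0.00107073 t

0.001071 t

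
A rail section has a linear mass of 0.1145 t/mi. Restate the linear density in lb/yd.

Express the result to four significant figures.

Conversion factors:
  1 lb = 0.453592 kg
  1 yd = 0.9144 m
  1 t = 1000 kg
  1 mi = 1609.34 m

0.1434 lb/yd

0.1145 t/mi × 1000 kg/t ÷ 1609.34 m/mi = 0.0711472 kg/m
0.0711472 kg/m ÷ 0.453592 kg/lb × 0.9144 m/yd = 0.143426 lb/yd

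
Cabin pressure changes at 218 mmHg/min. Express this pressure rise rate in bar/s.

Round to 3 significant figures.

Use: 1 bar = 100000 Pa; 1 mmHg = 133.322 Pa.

0.00484 bar/s

218 mmHg/min × 133.322 Pa/mmHg ÷ 60 s/min = 484.403 Pa/s
484.403 Pa/s ÷ 100000 Pa/bar = 0.00484403 bar/s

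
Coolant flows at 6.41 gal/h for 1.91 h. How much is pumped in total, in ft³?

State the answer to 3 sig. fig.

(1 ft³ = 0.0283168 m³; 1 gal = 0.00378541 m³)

1.64 ft³

6.41 gal/h → 6.74013×10⁻⁶ m³/s
1.91 h → 6876 s
V = Q × t = 6.74013×10⁻⁶ × 6876 = 0.0463451 m³
In ft³: 0.0463451 / 0.0283168 = 1.63666 ft³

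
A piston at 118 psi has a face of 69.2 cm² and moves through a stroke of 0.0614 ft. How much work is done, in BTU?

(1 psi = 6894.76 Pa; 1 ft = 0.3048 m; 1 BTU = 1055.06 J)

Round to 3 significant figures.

118 psi → 813582 Pa
69.2 cm² → 0.00692 m²
F = P × A = 813582 × 0.00692 = 5629.99 N
0.0614 ft → 0.0187147 m
W = F × d = 5629.99 × 0.0187147 = 105.364 J
In BTU: 105.364 / 1055.06 = 0.0998654 BTU

0.0999 BTU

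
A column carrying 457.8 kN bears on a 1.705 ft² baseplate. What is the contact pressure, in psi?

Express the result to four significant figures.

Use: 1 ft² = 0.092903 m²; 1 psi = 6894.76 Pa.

419.2 psi

457.8 kN × 1000 = 457800 N
1.705 ft² × 0.092903 = 0.1584 m²
P = F / A = 457800 N / 0.1584 m² = 2.89015×10⁶ Pa
2.89015×10⁶ Pa ÷ (6894.76 Pa/psi) = 419.181 psi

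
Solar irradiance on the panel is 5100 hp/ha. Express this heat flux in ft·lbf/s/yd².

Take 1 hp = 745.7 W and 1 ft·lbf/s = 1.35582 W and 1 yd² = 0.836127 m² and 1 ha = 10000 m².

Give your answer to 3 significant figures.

5100 hp/ha × 745.7 W/hp ÷ 10000 m²/ha = 380.307 W/m²
380.307 W/m² ÷ 1.35582 W/ft·lbf/s × 0.836127 m²/yd² = 234.533 ft·lbf/s/yd²

235 ft·lbf/s/yd²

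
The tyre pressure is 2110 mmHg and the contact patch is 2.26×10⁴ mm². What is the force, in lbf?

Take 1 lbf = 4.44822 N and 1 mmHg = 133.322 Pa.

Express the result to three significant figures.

2110 mmHg × 133.322 → 281309 Pa
2.26×10⁴ mm² × 10⁻⁶ → 0.0226 m²
F = P × A = 281309 Pa × 0.0226 m² = 6357.58 N
6357.58 N ÷ (4.44822 N/lbf) = 1429.24 lbf

1430 lbf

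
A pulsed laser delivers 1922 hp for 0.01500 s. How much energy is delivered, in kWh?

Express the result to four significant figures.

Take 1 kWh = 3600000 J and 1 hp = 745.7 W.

1922 hp × 745.7 → 1.43324×10⁶ W
E = P × t = 1.43324×10⁶ W × 0.015 s = 21498.6 J
21498.6 J ÷ (3600000 J/kWh) = 0.00597183 kWh

0.005972 kWh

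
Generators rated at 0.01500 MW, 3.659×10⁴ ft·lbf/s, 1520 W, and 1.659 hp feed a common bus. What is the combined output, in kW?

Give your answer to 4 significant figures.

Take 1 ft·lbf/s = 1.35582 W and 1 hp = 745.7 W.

0.01500 MW × 1000000 = 15000 W
3.659×10⁴ ft·lbf/s × 1.35582 = 49609.5 W
1520 W (already W)
1.659 hp × 745.7 = 1237.12 W
Combined: 15000 + 49609.5 + 1520 + 1237.12 = 67366.6 W
In kW: 67366.6 / 1000 = 67.3666 kW

67.37 kW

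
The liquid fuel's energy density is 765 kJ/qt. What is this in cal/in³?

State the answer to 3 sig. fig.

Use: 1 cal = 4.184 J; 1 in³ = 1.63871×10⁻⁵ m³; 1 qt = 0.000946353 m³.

765 kJ/qt × 1000 J/kJ ÷ 0.000946353 m³/qt = 8.08366×10⁸ J/m³
8.08366×10⁸ J/m³ ÷ 4.184 J/cal × 1.63871×10⁻⁵ m³/in³ = 3166.06 cal/in³

3170 cal/in³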